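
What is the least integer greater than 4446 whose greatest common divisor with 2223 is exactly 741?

5187

2223 = 741·3. Any a with gcd(a, 2223) = 741 is a multiple of 741, say 741s, with s coprime to 3.
Need s > 4446/741, so s ≥ 7. First s ≥ 7 with gcd(s, 3) = 1 is s = 7. Thus a = 741·7 = 5187.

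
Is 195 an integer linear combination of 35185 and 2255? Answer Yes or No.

gcd(35185, 2255): 35185 = 15·2255 + 1360; 2255 = 1·1360 + 895; 1360 = 1·895 + 465; 895 = 1·465 + 430; 465 = 1·430 + 35; 430 = 12·35 + 10; 35 = 3·10 + 5; 10 = 2·5 + 0 → 5
5 divides 195, so a solution exists.

Yes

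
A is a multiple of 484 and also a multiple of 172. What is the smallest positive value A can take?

20812

484 = 2² · 11²; 172 = 2² · 43
max exponents: 2² · 11² · 43 = 20812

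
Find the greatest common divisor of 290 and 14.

2

290 = 2 · 5 · 29
14 = 2 · 7
Common: 2 = 2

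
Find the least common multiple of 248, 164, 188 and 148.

248 = 2³ · 31; 164 = 2² · 41; 188 = 2² · 47; 148 = 2² · 37
lcm takes max exponent of each prime: 2³ · 31 · 37 · 41 · 47 = 17682152

17682152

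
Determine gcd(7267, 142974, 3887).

169

gcd(7267, 142974): 142974 = 19·7267 + 4901; 7267 = 1·4901 + 2366; 4901 = 2·2366 + 169; 2366 = 14·169 + 0 → 169
gcd(169, 3887): 3887 = 23·169 + 0 → 169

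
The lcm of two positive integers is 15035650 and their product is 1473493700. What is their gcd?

gcd·lcm = product, so gcd = 1473493700/15035650 = 98.

98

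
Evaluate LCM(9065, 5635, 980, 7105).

24185420

9065 = 5 · 7² · 37; 5635 = 5 · 7² · 23; 980 = 2² · 5 · 7²; 7105 = 5 · 7² · 29
lcm takes max exponent of each prime: 2² · 5 · 7² · 23 · 29 · 37 = 24185420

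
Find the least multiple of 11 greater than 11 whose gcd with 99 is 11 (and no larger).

99 = 11·9. Any k with gcd(k, 99) = 11 is a multiple of 11, say 11s, with s coprime to 9.
Need s > 11/11, so s ≥ 2. First s ≥ 2 with gcd(s, 9) = 1 is s = 2. Thus k = 11·2 = 22.

22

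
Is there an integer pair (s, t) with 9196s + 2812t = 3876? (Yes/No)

Yes

gcd(9196, 2812): 9196 = 3·2812 + 760; 2812 = 3·760 + 532; 760 = 1·532 + 228; 532 = 2·228 + 76; 228 = 3·76 + 0 → 76
76 divides 3876, so a solution exists.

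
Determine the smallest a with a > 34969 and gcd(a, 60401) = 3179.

38148

gcd(a, 60401) = 3179 forces 3179 | a; write a = 3179s. Then gcd(3179s, 3179·19) = 3179·gcd(s, 19), so need gcd(s, 19) = 1.
3179s > 34969 gives s ≥ 12. The least s ≥ 12 coprime to 19 is 12, so a = 3179·12 = 38148.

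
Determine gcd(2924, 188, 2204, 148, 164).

2924 = 2² · 17 · 43; 188 = 2² · 47; 2204 = 2² · 19 · 29; 148 = 2² · 37; 164 = 2² · 41
gcd takes min exponent of each prime: 2² = 4

4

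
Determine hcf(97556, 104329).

Euclid: 104329 = 1·97556 + 6773; 97556 = 14·6773 + 2734; 6773 = 2·2734 + 1305; 2734 = 2·1305 + 124; 1305 = 10·124 + 65; 124 = 1·65 + 59; 65 = 1·59 + 6; 59 = 9·6 + 5; 6 = 1·5 + 1; 5 = 5·1 + 0. Last nonzero remainder: 1.

1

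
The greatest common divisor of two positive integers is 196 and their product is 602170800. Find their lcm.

For any two positive integers, gcd × lcm equals their product. Hence lcm = 602170800 / 196 = 3072300.

3072300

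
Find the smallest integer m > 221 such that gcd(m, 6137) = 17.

Multiples of 17 above 221: 17·14, 17·15, … . Need the cofactor coprime to 6137/17 = 361.
Checking s = 14, 15, … the first with gcd(s, 361) = 1 is s = 14, giving 238.

238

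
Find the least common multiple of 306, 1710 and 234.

377910

306 = 2 · 3² · 17; 1710 = 2 · 3² · 5 · 19; 234 = 2 · 3² · 13
lcm takes max exponent of each prime: 2 · 3² · 5 · 13 · 17 · 19 = 377910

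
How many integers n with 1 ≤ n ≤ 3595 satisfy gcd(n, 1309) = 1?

2638

1309 = 7·11·17. Inclusion–exclusion on these primes:
3595 − ⌊3595/7⌋ − ⌊3595/11⌋ − ⌊3595/17⌋ + ⌊3595/77⌋ + ⌊3595/119⌋ + ⌊3595/187⌋ − ⌊3595/1309⌋ = 2638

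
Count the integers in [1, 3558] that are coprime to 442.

Prime factors of 442: 2, 13, 17. Count integers ≤ 3558 divisible by none of them.
By inclusion–exclusion: 3558 − ⌊3558/2⌋ − ⌊3558/13⌋ − ⌊3558/17⌋ + ⌊3558/26⌋ + ⌊3558/34⌋ + ⌊3558/221⌋ − ⌊3558/442⌋ = 1545.

1545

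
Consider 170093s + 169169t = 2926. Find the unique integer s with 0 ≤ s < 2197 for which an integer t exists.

Euclid: 170093 = 1·169169 + 924; 169169 = 183·924 + 77; 924 = 12·77 + 0 → gcd = 77; 2926 = 77·38.
Back-substitution yields 170093·(-183) + 169169·(184) = 77, so one solution is s = -183·38 = -6954, t = 184·38 = 6992.
Solutions in s differ by 169169/77 = 2197; the one in [0, 2197) is -6954 mod 2197 = 1834.

1834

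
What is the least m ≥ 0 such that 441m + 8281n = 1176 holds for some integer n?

59

Euclid: 8281 = 18·441 + 343; 441 = 1·343 + 98; 343 = 3·98 + 49; 98 = 2·49 + 0 → gcd = 49; 1176 = 49·24.
Back-substitution yields 441·(-75) + 8281·(4) = 49, so one solution is m = -75·24 = -1800, n = 4·24 = 96.
Solutions in m differ by 8281/49 = 169; the one in [0, 169) is -1800 mod 169 = 59.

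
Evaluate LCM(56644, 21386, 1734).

6287484

56644 = 2² · 7² · 17²; 21386 = 2 · 17² · 37; 1734 = 2 · 3 · 17²
lcm takes max exponent of each prime: 2² · 3 · 7² · 17² · 37 = 6287484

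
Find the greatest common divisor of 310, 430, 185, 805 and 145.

5

gcd(310, 430): 430 = 1·310 + 120; 310 = 2·120 + 70; 120 = 1·70 + 50; 70 = 1·50 + 20; 50 = 2·20 + 10; 20 = 2·10 + 0 → 10
gcd(10, 185): 185 = 18·10 + 5; 10 = 2·5 + 0 → 5
gcd(5, 805): 805 = 161·5 + 0 → 5
gcd(5, 145): 145 = 29·5 + 0 → 5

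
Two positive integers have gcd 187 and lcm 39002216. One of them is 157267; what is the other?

Using uv = gcd(u,v)·lcm(u,v) = 187·39002216 = 7293414392, we get v = 7293414392/157267 = 46376.

46376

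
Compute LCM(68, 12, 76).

lcm(68, 12) = 68·12/gcd = 816/4 = 204
lcm(204, 76) = 204·76/gcd = 15504/4 = 3876

3876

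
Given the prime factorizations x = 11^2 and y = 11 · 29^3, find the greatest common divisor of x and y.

min exponent per shared prime: 11 = 11

11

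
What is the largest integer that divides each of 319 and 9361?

11

Euclid: 9361 = 29·319 + 110; 319 = 2·110 + 99; 110 = 1·99 + 11; 99 = 9·11 + 0. Last nonzero remainder: 11.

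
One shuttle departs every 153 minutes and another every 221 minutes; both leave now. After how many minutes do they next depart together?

1989

gcd first: 221 = 1·153 + 68; 153 = 2·68 + 17; 68 = 4·17 + 0 → gcd = 17
lcm = 153·221/gcd = 33813/17 = 1989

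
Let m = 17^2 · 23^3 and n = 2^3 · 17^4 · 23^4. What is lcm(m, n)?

186980801288

max exponent per prime: 2^3 · 17^4 · 23^4 = 186980801288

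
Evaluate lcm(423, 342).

16074

gcd first: 423 = 1·342 + 81; 342 = 4·81 + 18; 81 = 4·18 + 9; 18 = 2·9 + 0 → gcd = 9
lcm = 423·342/gcd = 144666/9 = 16074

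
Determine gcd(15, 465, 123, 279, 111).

3

gcd(15, 465): 465 = 31·15 + 0 → 15
gcd(15, 123): 123 = 8·15 + 3; 15 = 5·3 + 0 → 3
gcd(3, 279): 279 = 93·3 + 0 → 3
gcd(3, 111): 111 = 37·3 + 0 → 3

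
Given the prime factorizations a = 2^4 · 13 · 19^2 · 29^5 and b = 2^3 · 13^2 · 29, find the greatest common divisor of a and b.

3016

min exponent per shared prime: 2^3 · 13 · 29 = 3016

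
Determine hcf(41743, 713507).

19

41743 = 13³ · 19
713507 = 17 · 19 · 47²
Common: 19 = 19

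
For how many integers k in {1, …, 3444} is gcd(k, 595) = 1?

Prime factors of 595: 5, 7, 17. Count integers ≤ 3444 divisible by none of them.
By inclusion–exclusion: 3444 − ⌊3444/5⌋ − ⌊3444/7⌋ − ⌊3444/17⌋ + ⌊3444/35⌋ + ⌊3444/85⌋ + ⌊3444/119⌋ − ⌊3444/595⌋ = 2223.

2223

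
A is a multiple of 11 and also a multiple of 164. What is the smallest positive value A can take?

1804

11 = 11; 164 = 2² · 41
max exponents: 2² · 11 · 41 = 1804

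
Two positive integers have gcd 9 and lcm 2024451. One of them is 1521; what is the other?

Using pq = gcd(p,q)·lcm(p,q) = 9·2024451 = 18220059, we get q = 18220059/1521 = 11979.

11979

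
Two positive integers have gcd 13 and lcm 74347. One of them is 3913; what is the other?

247

u·v = gcd·lcm = 13·74347 = 966511, so v = 966511/3913 = 247.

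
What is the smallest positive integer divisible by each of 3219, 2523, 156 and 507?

63105276

3219 = 3 · 29 · 37; 2523 = 3 · 29²; 156 = 2² · 3 · 13; 507 = 3 · 13²
lcm takes max exponent of each prime: 2² · 3 · 13² · 29² · 37 = 63105276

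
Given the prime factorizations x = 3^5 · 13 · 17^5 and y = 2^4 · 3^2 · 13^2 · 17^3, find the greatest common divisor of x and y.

574821

min exponent per shared prime: 3^2 · 13 · 17^3 = 574821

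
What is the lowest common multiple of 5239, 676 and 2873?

356252

lcm(5239, 676) = 5239·676/gcd = 3541564/169 = 20956
lcm(20956, 2873) = 20956·2873/gcd = 60206588/169 = 356252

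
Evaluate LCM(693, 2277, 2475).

693 = 3² · 7 · 11; 2277 = 3² · 11 · 23; 2475 = 3² · 5² · 11
lcm takes max exponent of each prime: 3² · 5² · 7 · 11 · 23 = 398475

398475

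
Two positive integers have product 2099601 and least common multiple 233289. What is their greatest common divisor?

gcd·lcm = product, so gcd = 2099601/233289 = 9.

9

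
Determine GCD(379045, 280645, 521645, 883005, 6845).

5

379045 = 5 · 41 · 43²; 280645 = 5 · 37² · 41; 521645 = 5 · 17² · 19²; 883005 = 3 · 5 · 37² · 43; 6845 = 5 · 37²
gcd takes min exponent of each prime: 5 = 5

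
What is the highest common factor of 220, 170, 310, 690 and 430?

10

gcd(220, 170): 220 = 1·170 + 50; 170 = 3·50 + 20; 50 = 2·20 + 10; 20 = 2·10 + 0 → 10
gcd(10, 310): 310 = 31·10 + 0 → 10
gcd(10, 690): 690 = 69·10 + 0 → 10
gcd(10, 430): 430 = 43·10 + 0 → 10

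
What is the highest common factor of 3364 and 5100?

3364 = 2² · 29²
5100 = 2² · 3 · 5² · 17
Common: 2² = 4

4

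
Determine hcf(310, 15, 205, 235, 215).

310 = 2 · 5 · 31; 15 = 3 · 5; 205 = 5 · 41; 235 = 5 · 47; 215 = 5 · 43
gcd takes min exponent of each prime: 5 = 5

5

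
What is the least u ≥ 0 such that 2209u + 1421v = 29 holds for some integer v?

1073

Euclid: 2209 = 1·1421 + 788; 1421 = 1·788 + 633; 788 = 1·633 + 155; 633 = 4·155 + 13; 155 = 11·13 + 12; 13 = 1·12 + 1; 12 = 12·1 + 0 → gcd = 1; 29 = 1·29.
Back-substitution yields 2209·(-110) + 1421·(171) = 1, so one solution is u = -110·29 = -3190, v = 171·29 = 4959.
Solutions in u differ by 1421/1 = 1421; the one in [0, 1421) is -3190 mod 1421 = 1073.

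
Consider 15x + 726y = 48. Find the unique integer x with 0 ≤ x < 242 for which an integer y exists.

100

gcd(15, 726) = 3 (Euclid: 726 = 48·15 + 6; 15 = 2·6 + 3; 6 = 2·3 + 0), and 3 | 48.
Extended Euclid: 15·(97) + 726·(-2) = 3. Scale by 16: x₀ = 1552.
General solution x = x₀ + 242t; reducing mod 242 gives x = 100 (and y = -2).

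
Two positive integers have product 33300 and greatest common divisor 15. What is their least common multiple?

2220

Since gcd(m,n)·lcm(m,n) = mn, lcm = 33300/15 = 2220.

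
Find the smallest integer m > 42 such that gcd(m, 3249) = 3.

48

gcd(m, 3249) = 3 forces 3 | m; write m = 3s. Then gcd(3s, 3·1083) = 3·gcd(s, 1083), so need gcd(s, 1083) = 1.
3s > 42 gives s ≥ 15. The least s ≥ 15 coprime to 1083 is 16, so m = 3·16 = 48.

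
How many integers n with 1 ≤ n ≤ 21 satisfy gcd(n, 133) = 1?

17

133 = 7·19. Inclusion–exclusion on these primes:
21 − ⌊21/7⌋ − ⌊21/19⌋ + ⌊21/133⌋ = 17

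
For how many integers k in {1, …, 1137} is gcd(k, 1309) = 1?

1309 = 7·11·17. Inclusion–exclusion on these primes:
1137 − ⌊1137/7⌋ − ⌊1137/11⌋ − ⌊1137/17⌋ + ⌊1137/77⌋ + ⌊1137/119⌋ + ⌊1137/187⌋ − ⌊1137/1309⌋ = 835

835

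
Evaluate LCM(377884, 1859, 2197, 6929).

377884 = 2² · 13³ · 43; 1859 = 11 · 13²; 2197 = 13³; 6929 = 13² · 41
lcm takes max exponent of each prime: 2² · 11 · 13³ · 41 · 43 = 170425684

170425684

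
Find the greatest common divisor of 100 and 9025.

Euclid: 9025 = 90·100 + 25; 100 = 4·25 + 0. Last nonzero remainder: 25.

25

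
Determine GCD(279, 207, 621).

gcd(279, 207): 279 = 1·207 + 72; 207 = 2·72 + 63; 72 = 1·63 + 9; 63 = 7·9 + 0 → 9
gcd(9, 621): 621 = 69·9 + 0 → 9

9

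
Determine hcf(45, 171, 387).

9

45 = 3² · 5; 171 = 3² · 19; 387 = 3² · 43
gcd takes min exponent of each prime: 3² = 9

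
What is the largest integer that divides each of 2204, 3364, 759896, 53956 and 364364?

4

gcd(2204, 3364): 3364 = 1·2204 + 1160; 2204 = 1·1160 + 1044; 1160 = 1·1044 + 116; 1044 = 9·116 + 0 → 116
gcd(116, 759896): 759896 = 6550·116 + 96; 116 = 1·96 + 20; 96 = 4·20 + 16; 20 = 1·16 + 4; 16 = 4·4 + 0 → 4
gcd(4, 53956): 53956 = 13489·4 + 0 → 4
gcd(4, 364364): 364364 = 91091·4 + 0 → 4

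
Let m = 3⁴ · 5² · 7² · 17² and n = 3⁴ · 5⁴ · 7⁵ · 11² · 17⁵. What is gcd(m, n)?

min exponent per shared prime: 3⁴ · 5² · 7² · 17² = 28676025

28676025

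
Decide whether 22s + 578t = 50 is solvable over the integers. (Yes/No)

gcd(22, 578): 578 = 26·22 + 6; 22 = 3·6 + 4; 6 = 1·4 + 2; 4 = 2·2 + 0 → 2
2 divides 50, so a solution exists.

Yes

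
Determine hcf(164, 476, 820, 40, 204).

164 = 2² · 41; 476 = 2² · 7 · 17; 820 = 2² · 5 · 41; 40 = 2³ · 5; 204 = 2² · 3 · 17
gcd takes min exponent of each prime: 2² = 4

4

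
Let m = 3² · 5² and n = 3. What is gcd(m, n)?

3

min exponent per shared prime: 3 = 3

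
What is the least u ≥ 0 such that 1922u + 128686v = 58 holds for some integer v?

gcd(1922, 128686) = 2 (Euclid: 128686 = 66·1922 + 1834; 1922 = 1·1834 + 88; 1834 = 20·88 + 74; 88 = 1·74 + 14; 74 = 5·14 + 4; 14 = 3·4 + 2; 4 = 2·2 + 0), and 2 | 58.
Extended Euclid: 1922·(27786) + 128686·(-415) = 2. Scale by 29: u₀ = 805794.
General solution u = u₀ + 64343t; reducing mod 64343 gives u = 33678 (and v = -503).

33678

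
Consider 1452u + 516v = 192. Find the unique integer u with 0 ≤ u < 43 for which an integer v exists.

Reduce mod 516: 1452u ≡ 192 (mod 516). With g = gcd(1452, 516) = 12 dividing 192, divide through: 121u ≡ 16 (mod 43).
Since gcd(121, 43) = 1, u ≡ 16·(121)⁻¹ ≡ 41 (mod 43). Smallest non-negative: 41.

41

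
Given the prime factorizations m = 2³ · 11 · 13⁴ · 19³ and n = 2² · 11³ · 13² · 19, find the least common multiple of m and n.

2085942124552

max exponent per prime: 2³ · 11³ · 13⁴ · 19³ = 2085942124552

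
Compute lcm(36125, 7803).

975375

36125 = 5³ · 17²; 7803 = 3³ · 17²
max exponents: 3³ · 5³ · 17² = 975375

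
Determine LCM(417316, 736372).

417316 = 2² · 17² · 19²; 736372 = 2² · 7² · 13 · 17²
max exponents: 2² · 7² · 13 · 17² · 19² = 265830292

265830292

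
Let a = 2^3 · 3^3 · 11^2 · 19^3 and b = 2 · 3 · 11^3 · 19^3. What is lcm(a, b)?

1971935064

max exponent per prime: 2^3 · 3^3 · 11^3 · 19^3 = 1971935064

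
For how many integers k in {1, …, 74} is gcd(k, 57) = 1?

Prime factors of 57: 3, 19. Count integers ≤ 74 divisible by none of them.
By inclusion–exclusion: 74 − ⌊74/3⌋ − ⌊74/19⌋ + ⌊74/57⌋ = 48.

48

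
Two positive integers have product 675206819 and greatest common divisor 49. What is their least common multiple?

For any two positive integers, gcd × lcm equals their product. Hence lcm = 675206819 / 49 = 13779731.

13779731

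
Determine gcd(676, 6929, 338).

gcd(676, 6929): 6929 = 10·676 + 169; 676 = 4·169 + 0 → 169
gcd(169, 338): 338 = 2·169 + 0 → 169

169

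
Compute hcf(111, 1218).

3

111 = 3 · 37
1218 = 2 · 3 · 7 · 29
Common: 3 = 3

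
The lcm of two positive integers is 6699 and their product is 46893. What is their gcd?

gcd·lcm = product, so gcd = 46893/6699 = 7.

7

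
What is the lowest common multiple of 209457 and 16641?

209457 = 3² · 17 · 37²; 16641 = 3² · 43²
max exponents: 3² · 17 · 37² · 43² = 387285993

387285993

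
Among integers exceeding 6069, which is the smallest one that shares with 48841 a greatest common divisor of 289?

48841 = 289·169. Any t with gcd(t, 48841) = 289 is a multiple of 289, say 289s, with s coprime to 169.
Need s > 6069/289, so s ≥ 22. First s ≥ 22 with gcd(s, 169) = 1 is s = 22. Thus t = 289·22 = 6358.

6358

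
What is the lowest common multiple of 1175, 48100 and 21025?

1901248700

1175 = 5² · 47; 48100 = 2² · 5² · 13 · 37; 21025 = 5² · 29²
lcm takes max exponent of each prime: 2² · 5² · 13 · 29² · 37 · 47 = 1901248700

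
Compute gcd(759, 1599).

Euclid: 1599 = 2·759 + 81; 759 = 9·81 + 30; 81 = 2·30 + 21; 30 = 1·21 + 9; 21 = 2·9 + 3; 9 = 3·3 + 0. Last nonzero remainder: 3.

3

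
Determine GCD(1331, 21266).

1331 = 11³
21266 = 2 · 7³ · 31
Common: 1 = 1

1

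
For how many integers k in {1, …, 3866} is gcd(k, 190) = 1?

1464

Prime factors of 190: 2, 5, 19. Count integers ≤ 3866 divisible by none of them.
By inclusion–exclusion: 3866 − ⌊3866/2⌋ − ⌊3866/5⌋ − ⌊3866/19⌋ + ⌊3866/10⌋ + ⌊3866/38⌋ + ⌊3866/95⌋ − ⌊3866/190⌋ = 1464.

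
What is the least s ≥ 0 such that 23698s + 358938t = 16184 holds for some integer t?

137

Reduce mod 358938: 23698s ≡ 16184 (mod 358938). With g = gcd(23698, 358938) = 578 dividing 16184, divide through: 41s ≡ 28 (mod 621).
Since gcd(41, 621) = 1, s ≡ 28·(41)⁻¹ ≡ 137 (mod 621). Smallest non-negative: 137.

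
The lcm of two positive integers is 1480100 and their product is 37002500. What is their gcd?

From gcd × lcm = mn: gcd = 37002500 / 1480100 = 25.

25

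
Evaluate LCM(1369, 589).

806341

1369 = 37²; 589 = 19 · 31
max exponents: 19 · 31 · 37² = 806341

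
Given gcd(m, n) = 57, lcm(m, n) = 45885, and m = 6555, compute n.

m·n = gcd·lcm = 57·45885 = 2615445, so n = 2615445/6555 = 399.

399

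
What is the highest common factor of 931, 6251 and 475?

gcd(931, 6251): 6251 = 6·931 + 665; 931 = 1·665 + 266; 665 = 2·266 + 133; 266 = 2·133 + 0 → 133
gcd(133, 475): 475 = 3·133 + 76; 133 = 1·76 + 57; 76 = 1·57 + 19; 57 = 3·19 + 0 → 19

19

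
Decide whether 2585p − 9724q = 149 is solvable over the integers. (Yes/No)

No

gcd(2585, 9724): 9724 = 3·2585 + 1969; 2585 = 1·1969 + 616; 1969 = 3·616 + 121; 616 = 5·121 + 11; 121 = 11·11 + 0 → 11
11 does not divide 149, so a solution does not exist.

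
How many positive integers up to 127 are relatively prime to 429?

429 = 3·11·13. Inclusion–exclusion on these primes:
127 − ⌊127/3⌋ − ⌊127/11⌋ − ⌊127/13⌋ + ⌊127/33⌋ + ⌊127/39⌋ + ⌊127/143⌋ − ⌊127/429⌋ = 71

71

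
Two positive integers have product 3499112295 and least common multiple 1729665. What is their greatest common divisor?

2023

From gcd × lcm = pq: gcd = 3499112295 / 1729665 = 2023.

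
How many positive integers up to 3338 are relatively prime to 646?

646 = 2·17·19. Inclusion–exclusion on these primes:
3338 − ⌊3338/2⌋ − ⌊3338/17⌋ − ⌊3338/19⌋ + ⌊3338/34⌋ + ⌊3338/38⌋ + ⌊3338/323⌋ − ⌊3338/646⌋ = 1488

1488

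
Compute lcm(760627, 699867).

760627 = 7² · 19² · 43; 699867 = 3³ · 7² · 23²
max exponents: 3³ · 7² · 19² · 23² · 43 = 10864035441

10864035441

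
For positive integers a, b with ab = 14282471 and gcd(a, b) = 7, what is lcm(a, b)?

2040353

Since gcd(a,b)·lcm(a,b) = ab, lcm = 14282471/7 = 2040353.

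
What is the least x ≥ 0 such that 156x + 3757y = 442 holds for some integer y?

51

Reduce mod 3757: 156x ≡ 442 (mod 3757). With g = gcd(156, 3757) = 13 dividing 442, divide through: 12x ≡ 34 (mod 289).
Since gcd(12, 289) = 1, x ≡ 34·(12)⁻¹ ≡ 51 (mod 289). Smallest non-negative: 51.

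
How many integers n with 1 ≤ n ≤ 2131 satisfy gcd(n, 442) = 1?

Prime factors of 442: 2, 13, 17. Count integers ≤ 2131 divisible by none of them.
By inclusion–exclusion: 2131 − ⌊2131/2⌋ − ⌊2131/13⌋ − ⌊2131/17⌋ + ⌊2131/26⌋ + ⌊2131/34⌋ + ⌊2131/221⌋ − ⌊2131/442⌋ = 926.

926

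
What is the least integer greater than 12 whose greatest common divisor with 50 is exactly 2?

14

50 = 2·25. Any t with gcd(t, 50) = 2 is a multiple of 2, say 2s, with s coprime to 25.
Need s > 12/2, so s ≥ 7. First s ≥ 7 with gcd(s, 25) = 1 is s = 7. Thus t = 2·7 = 14.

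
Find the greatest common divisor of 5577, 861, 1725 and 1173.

3

gcd(5577, 861): 5577 = 6·861 + 411; 861 = 2·411 + 39; 411 = 10·39 + 21; 39 = 1·21 + 18; 21 = 1·18 + 3; 18 = 6·3 + 0 → 3
gcd(3, 1725): 1725 = 575·3 + 0 → 3
gcd(3, 1173): 1173 = 391·3 + 0 → 3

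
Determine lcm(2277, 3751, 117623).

8302654701

2277 = 3² · 11 · 23; 3751 = 11² · 31; 117623 = 11 · 17² · 37
lcm takes max exponent of each prime: 3² · 11² · 17² · 23 · 31 · 37 = 8302654701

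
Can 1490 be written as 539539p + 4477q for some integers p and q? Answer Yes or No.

No

gcd(539539, 4477): 539539 = 120·4477 + 2299; 4477 = 1·2299 + 2178; 2299 = 1·2178 + 121; 2178 = 18·121 + 0 → 121
121 does not divide 1490, so a solution does not exist.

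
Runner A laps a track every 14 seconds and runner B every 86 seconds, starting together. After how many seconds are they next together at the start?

gcd first: 86 = 6·14 + 2; 14 = 7·2 + 0 → gcd = 2
lcm = 14·86/gcd = 1204/2 = 602

602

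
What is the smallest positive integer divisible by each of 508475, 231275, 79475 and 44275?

508475 = 5² · 11 · 43²; 231275 = 5² · 11 · 29²; 79475 = 5² · 11 · 17²; 44275 = 5² · 7 · 11 · 23
lcm takes max exponent of each prime: 5² · 7 · 11 · 17² · 23 · 29² · 43² = 19897078784275

19897078784275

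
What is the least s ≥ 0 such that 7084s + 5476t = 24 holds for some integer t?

613

Reduce mod 5476: 7084s ≡ 24 (mod 5476). With g = gcd(7084, 5476) = 4 dividing 24, divide through: 1771s ≡ 6 (mod 1369).
Since gcd(1771, 1369) = 1, s ≡ 6·(1771)⁻¹ ≡ 613 (mod 1369). Smallest non-negative: 613.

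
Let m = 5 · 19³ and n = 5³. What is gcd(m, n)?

5

min exponent per shared prime: 5 = 5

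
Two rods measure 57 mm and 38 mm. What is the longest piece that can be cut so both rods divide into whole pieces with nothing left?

57 = 3 · 19
38 = 2 · 19
Common: 19 = 19

19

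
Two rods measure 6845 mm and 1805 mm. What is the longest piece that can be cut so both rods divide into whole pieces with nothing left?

5

6845 = 5 · 37²
1805 = 5 · 19²
Common: 5 = 5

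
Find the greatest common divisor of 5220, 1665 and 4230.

45

gcd(5220, 1665): 5220 = 3·1665 + 225; 1665 = 7·225 + 90; 225 = 2·90 + 45; 90 = 2·45 + 0 → 45
gcd(45, 4230): 4230 = 94·45 + 0 → 45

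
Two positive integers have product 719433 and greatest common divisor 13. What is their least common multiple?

Since gcd(p,q)·lcm(p,q) = pq, lcm = 719433/13 = 55341.

55341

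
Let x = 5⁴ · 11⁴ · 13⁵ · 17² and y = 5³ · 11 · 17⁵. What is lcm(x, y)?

max exponent per prime: 5⁴ · 11⁴ · 13⁵ · 17⁵ = 4824053620027338125

4824053620027338125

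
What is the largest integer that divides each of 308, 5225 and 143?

11

gcd(308, 5225): 5225 = 16·308 + 297; 308 = 1·297 + 11; 297 = 27·11 + 0 → 11
gcd(11, 143): 143 = 13·11 + 0 → 11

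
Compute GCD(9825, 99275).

Euclid: 99275 = 10·9825 + 1025; 9825 = 9·1025 + 600; 1025 = 1·600 + 425; 600 = 1·425 + 175; 425 = 2·175 + 75; 175 = 2·75 + 25; 75 = 3·25 + 0. Last nonzero remainder: 25.

25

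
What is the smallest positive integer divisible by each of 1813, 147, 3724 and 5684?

lcm(1813, 147) = 1813·147/gcd = 266511/49 = 5439
lcm(5439, 3724) = 5439·3724/gcd = 20254836/49 = 413364
lcm(413364, 5684) = 413364·5684/gcd = 2349560976/196 = 11987556

11987556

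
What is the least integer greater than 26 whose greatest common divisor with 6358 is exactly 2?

6358 = 2·3179. Any a with gcd(a, 6358) = 2 is a multiple of 2, say 2s, with s coprime to 3179.
Need s > 26/2, so s ≥ 14. First s ≥ 14 with gcd(s, 3179) = 1 is s = 14. Thus a = 2·14 = 28.

28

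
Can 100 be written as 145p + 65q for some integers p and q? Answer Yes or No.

Yes

By Bézout, 145p + 65q = 100 has integer solutions iff gcd(145, 65) | 100.
Euclid: 145 = 2·65 + 15; 65 = 4·15 + 5; 15 = 3·5 + 0. gcd = 5; 100 mod 5 = 0. Yes.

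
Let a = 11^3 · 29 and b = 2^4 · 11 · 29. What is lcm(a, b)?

max exponent per prime: 2^4 · 11^3 · 29 = 617584

617584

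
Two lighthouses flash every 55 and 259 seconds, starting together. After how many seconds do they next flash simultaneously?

14245

55 = 5 · 11; 259 = 7 · 37
max exponents: 5 · 7 · 11 · 37 = 14245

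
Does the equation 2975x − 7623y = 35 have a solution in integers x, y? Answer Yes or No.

gcd(2975, 7623): 7623 = 2·2975 + 1673; 2975 = 1·1673 + 1302; 1673 = 1·1302 + 371; 1302 = 3·371 + 189; 371 = 1·189 + 182; 189 = 1·182 + 7; 182 = 26·7 + 0 → 7
7 divides 35, so a solution exists.

Yes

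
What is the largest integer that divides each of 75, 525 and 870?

15

gcd(75, 525): 525 = 7·75 + 0 → 75
gcd(75, 870): 870 = 11·75 + 45; 75 = 1·45 + 30; 45 = 1·30 + 15; 30 = 2·15 + 0 → 15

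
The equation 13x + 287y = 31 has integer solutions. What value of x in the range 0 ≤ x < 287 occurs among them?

Euclid: 287 = 22·13 + 1; 13 = 13·1 + 0 → gcd = 1; 31 = 1·31.
Back-substitution yields 13·(-22) + 287·(1) = 1, so one solution is x = -22·31 = -682, y = 1·31 = 31.
Solutions in x differ by 287/1 = 287; the one in [0, 287) is -682 mod 287 = 179.

179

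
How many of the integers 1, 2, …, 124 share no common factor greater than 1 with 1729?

Prime factors of 1729: 7, 13, 19. Count integers ≤ 124 divisible by none of them.
By inclusion–exclusion: 124 − ⌊124/7⌋ − ⌊124/13⌋ − ⌊124/19⌋ + ⌊124/91⌋ + ⌊124/133⌋ + ⌊124/247⌋ − ⌊124/1729⌋ = 93.

93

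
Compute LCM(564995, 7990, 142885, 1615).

564995 = 5 · 17³ · 23; 7990 = 2 · 5 · 17 · 47; 142885 = 5 · 17 · 41²; 1615 = 5 · 17 · 19
lcm takes max exponent of each prime: 2 · 5 · 17³ · 19 · 23 · 41² · 47 = 1696265278670

1696265278670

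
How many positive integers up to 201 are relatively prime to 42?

42 = 2·3·7. Inclusion–exclusion on these primes:
201 − ⌊201/2⌋ − ⌊201/3⌋ − ⌊201/7⌋ + ⌊201/6⌋ + ⌊201/14⌋ + ⌊201/21⌋ − ⌊201/42⌋ = 58

58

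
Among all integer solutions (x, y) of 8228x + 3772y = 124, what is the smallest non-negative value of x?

309

Reduce mod 3772: 8228x ≡ 124 (mod 3772). With g = gcd(8228, 3772) = 4 dividing 124, divide through: 2057x ≡ 31 (mod 943).
Since gcd(2057, 943) = 1, x ≡ 31·(2057)⁻¹ ≡ 309 (mod 943). Smallest non-negative: 309.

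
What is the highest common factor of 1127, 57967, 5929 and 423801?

gcd(1127, 57967): 57967 = 51·1127 + 490; 1127 = 2·490 + 147; 490 = 3·147 + 49; 147 = 3·49 + 0 → 49
gcd(49, 5929): 5929 = 121·49 + 0 → 49
gcd(49, 423801): 423801 = 8649·49 + 0 → 49

49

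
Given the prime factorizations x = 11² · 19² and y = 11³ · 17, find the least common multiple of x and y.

max exponent per prime: 11³ · 17 · 19² = 8168347

8168347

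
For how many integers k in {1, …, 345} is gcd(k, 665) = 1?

223

Prime factors of 665: 5, 7, 19. Count integers ≤ 345 divisible by none of them.
By inclusion–exclusion: 345 − ⌊345/5⌋ − ⌊345/7⌋ − ⌊345/19⌋ + ⌊345/35⌋ + ⌊345/95⌋ + ⌊345/133⌋ − ⌊345/665⌋ = 223.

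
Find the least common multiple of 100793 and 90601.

186366257

gcd first: 100793 = 1·90601 + 10192; 90601 = 8·10192 + 9065; 10192 = 1·9065 + 1127; 9065 = 8·1127 + 49; 1127 = 23·49 + 0 → gcd = 49
lcm = 100793·90601/gcd = 9131946593/49 = 186366257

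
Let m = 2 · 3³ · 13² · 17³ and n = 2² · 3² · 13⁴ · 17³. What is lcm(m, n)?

15154580844

max exponent per prime: 2² · 3³ · 13⁴ · 17³ = 15154580844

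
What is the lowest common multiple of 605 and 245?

29645

gcd first: 605 = 2·245 + 115; 245 = 2·115 + 15; 115 = 7·15 + 10; 15 = 1·10 + 5; 10 = 2·5 + 0 → gcd = 5
lcm = 605·245/gcd = 148225/5 = 29645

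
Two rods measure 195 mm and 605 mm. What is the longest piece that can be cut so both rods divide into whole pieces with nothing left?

5

195 = 3 · 5 · 13
605 = 5 · 11²
Common: 5 = 5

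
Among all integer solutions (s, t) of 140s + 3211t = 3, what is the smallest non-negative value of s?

Reduce mod 3211: 140s ≡ 3 (mod 3211). With g = gcd(140, 3211) = 1 dividing 3, divide through: 140s ≡ 3 (mod 3211).
Since gcd(140, 3211) = 1, s ≡ 3·(140)⁻¹ ≡ 1078 (mod 3211). Smallest non-negative: 1078.

1078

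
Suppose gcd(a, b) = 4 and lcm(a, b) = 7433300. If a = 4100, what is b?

a·b = gcd·lcm = 4·7433300 = 29733200, so b = 29733200/4100 = 7252.

7252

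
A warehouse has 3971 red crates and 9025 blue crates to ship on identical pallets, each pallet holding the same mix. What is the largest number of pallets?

3971 = 11 · 19²
9025 = 5² · 19²
Common: 19² = 361

361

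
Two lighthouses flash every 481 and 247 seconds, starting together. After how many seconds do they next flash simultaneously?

9139

481 = 13 · 37; 247 = 13 · 19
max exponents: 13 · 19 · 37 = 9139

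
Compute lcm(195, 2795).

195 = 3 · 5 · 13; 2795 = 5 · 13 · 43
max exponents: 3 · 5 · 13 · 43 = 8385

8385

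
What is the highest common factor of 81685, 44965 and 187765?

81685 = 5 · 17 · 31²; 44965 = 5 · 17 · 23²; 187765 = 5 · 17 · 47²
gcd takes min exponent of each prime: 5 · 17 = 85

85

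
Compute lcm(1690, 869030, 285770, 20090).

lcm(1690, 869030) = 1690·869030/gcd = 1468660700/10 = 146866070
lcm(146866070, 285770) = 146866070·285770/gcd = 41969916823900/10 = 4196991682390
lcm(4196991682390, 20090) = 4196991682390·20090/gcd = 84317562899215100/410 = 205652592437110

205652592437110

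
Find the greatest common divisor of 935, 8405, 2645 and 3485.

gcd(935, 8405): 8405 = 8·935 + 925; 935 = 1·925 + 10; 925 = 92·10 + 5; 10 = 2·5 + 0 → 5
gcd(5, 2645): 2645 = 529·5 + 0 → 5
gcd(5, 3485): 3485 = 697·5 + 0 → 5

5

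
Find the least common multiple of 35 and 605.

gcd first: 605 = 17·35 + 10; 35 = 3·10 + 5; 10 = 2·5 + 0 → gcd = 5
lcm = 35·605/gcd = 21175/5 = 4235

4235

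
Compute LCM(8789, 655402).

523666198

gcd first: 655402 = 74·8789 + 5016; 8789 = 1·5016 + 3773; 5016 = 1·3773 + 1243; 3773 = 3·1243 + 44; 1243 = 28·44 + 11; 44 = 4·11 + 0 → gcd = 11
lcm = 8789·655402/gcd = 5760328178/11 = 523666198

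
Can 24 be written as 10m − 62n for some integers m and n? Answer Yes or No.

Yes

By Bézout, 10m − 62n = 24 has integer solutions iff gcd(10, 62) | 24.
Euclid: 62 = 6·10 + 2; 10 = 5·2 + 0. gcd = 2; 24 mod 2 = 0. Yes.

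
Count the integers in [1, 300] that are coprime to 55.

Prime factors of 55: 5, 11. Count integers ≤ 300 divisible by none of them.
By inclusion–exclusion: 300 − ⌊300/5⌋ − ⌊300/11⌋ + ⌊300/55⌋ = 218.

218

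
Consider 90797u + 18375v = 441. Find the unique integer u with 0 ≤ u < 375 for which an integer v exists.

153

Euclid: 90797 = 4·18375 + 17297; 18375 = 1·17297 + 1078; 17297 = 16·1078 + 49; 1078 = 22·49 + 0 → gcd = 49; 441 = 49·9.
Back-substitution yields 90797·(17) + 18375·(-84) = 49, so one solution is u = 17·9 = 153, v = -84·9 = -756.
Solutions in u differ by 18375/49 = 375; the one in [0, 375) is 153 mod 375 = 153.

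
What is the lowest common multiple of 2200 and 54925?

2200 = 2³ · 5² · 11; 54925 = 5² · 13³
max exponents: 2³ · 5² · 11 · 13³ = 4833400

4833400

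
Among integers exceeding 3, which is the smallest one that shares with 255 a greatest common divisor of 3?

6

Multiples of 3 above 3: 3·2, 3·3, … . Need the cofactor coprime to 255/3 = 85.
Checking s = 2, 3, … the first with gcd(s, 85) = 1 is s = 2, giving 6.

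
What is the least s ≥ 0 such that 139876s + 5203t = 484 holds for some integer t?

gcd(139876, 5203) = 121 (Euclid: 139876 = 26·5203 + 4598; 5203 = 1·4598 + 605; 4598 = 7·605 + 363; 605 = 1·363 + 242; 363 = 1·242 + 121; 242 = 2·121 + 0), and 121 | 484.
Extended Euclid: 139876·(17) + 5203·(-457) = 121. Scale by 4: s₀ = 68.
General solution s = s₀ + 43k; reducing mod 43 gives s = 25 (and t = -672).

25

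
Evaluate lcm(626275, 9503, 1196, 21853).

1726848098300

lcm(626275, 9503) = 626275·9503/gcd = 5951491325/13 = 457807025
lcm(457807025, 1196) = 457807025·1196/gcd = 547537201900/13 = 42118246300
lcm(42118246300, 21853) = 42118246300·21853/gcd = 920410036393900/533 = 1726848098300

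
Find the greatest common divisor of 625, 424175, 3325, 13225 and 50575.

25

625 = 5⁴; 424175 = 5² · 19² · 47; 3325 = 5² · 7 · 19; 13225 = 5² · 23²; 50575 = 5² · 7 · 17²
gcd takes min exponent of each prime: 5² = 25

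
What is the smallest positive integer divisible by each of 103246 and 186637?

103246 = 2 · 11 · 13 · 19²; 186637 = 11 · 19² · 47
max exponents: 2 · 11 · 13 · 19² · 47 = 4852562

4852562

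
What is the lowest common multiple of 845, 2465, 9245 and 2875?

442902757375

lcm(845, 2465) = 845·2465/gcd = 2082925/5 = 416585
lcm(416585, 9245) = 416585·9245/gcd = 3851328325/5 = 770265665
lcm(770265665, 2875) = 770265665·2875/gcd = 2214513786875/5 = 442902757375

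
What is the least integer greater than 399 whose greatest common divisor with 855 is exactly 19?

855 = 19·45. Any a with gcd(a, 855) = 19 is a multiple of 19, say 19s, with s coprime to 45.
Need s > 399/19, so s ≥ 22. First s ≥ 22 with gcd(s, 45) = 1 is s = 22. Thus a = 19·22 = 418.

418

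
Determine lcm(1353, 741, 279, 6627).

1353 = 3 · 11 · 41; 741 = 3 · 13 · 19; 279 = 3² · 31; 6627 = 3 · 47²
lcm takes max exponent of each prime: 3² · 11 · 13 · 19 · 31 · 41 · 47² = 68655196467

68655196467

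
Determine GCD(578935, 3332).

833

578935 = 5 · 7² · 17 · 139
3332 = 2² · 7² · 17
Common: 7² · 17 = 833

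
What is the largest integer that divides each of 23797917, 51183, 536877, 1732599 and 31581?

1089

gcd(23797917, 51183): 23797917 = 464·51183 + 49005; 51183 = 1·49005 + 2178; 49005 = 22·2178 + 1089; 2178 = 2·1089 + 0 → 1089
gcd(1089, 536877): 536877 = 493·1089 + 0 → 1089
gcd(1089, 1732599): 1732599 = 1591·1089 + 0 → 1089
gcd(1089, 31581): 31581 = 29·1089 + 0 → 1089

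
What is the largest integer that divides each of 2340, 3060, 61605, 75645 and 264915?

gcd(2340, 3060): 3060 = 1·2340 + 720; 2340 = 3·720 + 180; 720 = 4·180 + 0 → 180
gcd(180, 61605): 61605 = 342·180 + 45; 180 = 4·45 + 0 → 45
gcd(45, 75645): 75645 = 1681·45 + 0 → 45
gcd(45, 264915): 264915 = 5887·45 + 0 → 45

45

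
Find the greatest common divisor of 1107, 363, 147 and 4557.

gcd(1107, 363): 1107 = 3·363 + 18; 363 = 20·18 + 3; 18 = 6·3 + 0 → 3
gcd(3, 147): 147 = 49·3 + 0 → 3
gcd(3, 4557): 4557 = 1519·3 + 0 → 3

3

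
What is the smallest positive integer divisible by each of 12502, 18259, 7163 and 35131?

12502 = 2 · 7 · 19 · 47; 18259 = 19 · 31²; 7163 = 13 · 19 · 29; 35131 = 19 · 43²
lcm takes max exponent of each prime: 2 · 7 · 13 · 19 · 29 · 31² · 43² · 47 = 8374929186806

8374929186806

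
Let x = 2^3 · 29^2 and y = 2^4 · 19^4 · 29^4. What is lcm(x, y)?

1474777075216

max exponent per prime: 2^4 · 19^4 · 29^4 = 1474777075216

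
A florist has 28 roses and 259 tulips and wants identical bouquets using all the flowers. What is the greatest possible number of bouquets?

7

28 = 2² · 7
259 = 7 · 37
Common: 7 = 7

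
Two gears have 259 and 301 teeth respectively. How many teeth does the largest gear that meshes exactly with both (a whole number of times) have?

259 = 7 · 37
301 = 7 · 43
Common: 7 = 7

7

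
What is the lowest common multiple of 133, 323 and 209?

lcm(133, 323) = 133·323/gcd = 42959/19 = 2261
lcm(2261, 209) = 2261·209/gcd = 472549/19 = 24871

24871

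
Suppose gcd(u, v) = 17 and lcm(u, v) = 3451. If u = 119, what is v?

u·v = gcd·lcm = 17·3451 = 58667, so v = 58667/119 = 493.

493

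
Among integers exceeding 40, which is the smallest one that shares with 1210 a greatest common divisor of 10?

50

gcd(x, 1210) = 10 forces 10 | x; write x = 10s. Then gcd(10s, 10·121) = 10·gcd(s, 121), so need gcd(s, 121) = 1.
10s > 40 gives s ≥ 5. The least s ≥ 5 coprime to 121 is 5, so x = 10·5 = 50.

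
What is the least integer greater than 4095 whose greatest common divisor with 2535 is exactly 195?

Multiples of 195 above 4095: 195·22, 195·23, … . Need the cofactor coprime to 2535/195 = 13.
Checking s = 22, 23, … the first with gcd(s, 13) = 1 is s = 22, giving 4290.

4290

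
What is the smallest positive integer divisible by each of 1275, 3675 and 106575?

1275 = 3 · 5² · 17; 3675 = 3 · 5² · 7²; 106575 = 3 · 5² · 7² · 29
lcm takes max exponent of each prime: 3 · 5² · 7² · 17 · 29 = 1811775

1811775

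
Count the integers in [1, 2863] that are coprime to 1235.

2004

Prime factors of 1235: 5, 13, 19. Count integers ≤ 2863 divisible by none of them.
By inclusion–exclusion: 2863 − ⌊2863/5⌋ − ⌊2863/13⌋ − ⌊2863/19⌋ + ⌊2863/65⌋ + ⌊2863/95⌋ + ⌊2863/247⌋ − ⌊2863/1235⌋ = 2004.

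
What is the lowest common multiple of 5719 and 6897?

gcd first: 6897 = 1·5719 + 1178; 5719 = 4·1178 + 1007; 1178 = 1·1007 + 171; 1007 = 5·171 + 152; 171 = 1·152 + 19; 152 = 8·19 + 0 → gcd = 19
lcm = 5719·6897/gcd = 39443943/19 = 2075997

2075997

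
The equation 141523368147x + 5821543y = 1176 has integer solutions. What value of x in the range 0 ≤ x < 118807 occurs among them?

110158

Euclid: 141523368147 = 24310·5821543 + 1657817; 5821543 = 3·1657817 + 848092; 1657817 = 1·848092 + 809725; 848092 = 1·809725 + 38367; 809725 = 21·38367 + 4018; 38367 = 9·4018 + 2205; 4018 = 1·2205 + 1813; 2205 = 1·1813 + 392; 1813 = 4·392 + 245; 392 = 1·245 + 147; 245 = 1·147 + 98; 147 = 1·98 + 49; 98 = 2·49 + 0 → gcd = 49; 1176 = 49·24.
Back-substitution yields 141523368147·(-44913) + 5821543·(1091847820) = 49, so one solution is x = -44913·24 = -1077912, y = 1091847820·24 = 26204347680.
Solutions in x differ by 5821543/49 = 118807; the one in [0, 118807) is -1077912 mod 118807 = 110158.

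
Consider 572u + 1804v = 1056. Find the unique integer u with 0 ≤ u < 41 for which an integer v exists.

5

Reduce mod 1804: 572u ≡ 1056 (mod 1804). With g = gcd(572, 1804) = 44 dividing 1056, divide through: 13u ≡ 24 (mod 41).
Since gcd(13, 41) = 1, u ≡ 24·(13)⁻¹ ≡ 5 (mod 41). Smallest non-negative: 5.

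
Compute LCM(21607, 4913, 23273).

21607 = 17 · 31 · 41; 4913 = 17³; 23273 = 17 · 37²
lcm takes max exponent of each prime: 17³ · 31 · 37² · 41 = 8548615087

8548615087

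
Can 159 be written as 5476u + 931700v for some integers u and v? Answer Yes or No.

gcd(5476, 931700): 931700 = 170·5476 + 780; 5476 = 7·780 + 16; 780 = 48·16 + 12; 16 = 1·12 + 4; 12 = 3·4 + 0 → 4
4 does not divide 159, so a solution does not exist.

No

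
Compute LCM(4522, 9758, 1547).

2410226

4522 = 2 · 7 · 17 · 19; 9758 = 2 · 7 · 17 · 41; 1547 = 7 · 13 · 17
lcm takes max exponent of each prime: 2 · 7 · 13 · 17 · 19 · 41 = 2410226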